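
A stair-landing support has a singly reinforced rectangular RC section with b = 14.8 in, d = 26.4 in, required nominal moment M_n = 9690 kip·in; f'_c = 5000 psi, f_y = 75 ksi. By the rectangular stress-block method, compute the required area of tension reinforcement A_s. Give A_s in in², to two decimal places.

A_s ≈ 5.60 in²

From M_n = 0.85 f'_c a b (d − a/2):
a = d − √(d² − 2M_n/(0.85 f'_c b)) = 26.4 − √(26.4² − 2 × 9690/(0.85 × 5 × 14.8)) = 6.681 in.
A_s = 0.85 f'_c a b / f_y = 0.85 × 5 × 6.681 × 14.8 / 75 = 5.603 in².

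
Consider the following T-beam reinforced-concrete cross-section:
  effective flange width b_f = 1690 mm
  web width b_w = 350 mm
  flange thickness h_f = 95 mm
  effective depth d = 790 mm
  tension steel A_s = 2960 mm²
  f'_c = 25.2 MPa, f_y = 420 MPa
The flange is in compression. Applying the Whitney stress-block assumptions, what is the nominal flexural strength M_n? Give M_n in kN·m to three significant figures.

Tension: T = A_s f_y = 2960 × 420 = 1243200 N.
Try a within the flange: a = T/(0.85 f'_c b_f) = 1243200/(0.85 × 25.2 × 1690) = 34.34 mm.
Since a = 34.34 ≤ h_f = 95 mm, the stress block lies entirely in the flange; analyse as a rectangular beam of width b_f.
M_n = T(d − a/2) = 1243200 × (790 − 17.17) = 960.78 × 10⁶ N·mm.
M_n = 960.78 kN·m.

M_n ≈ 961 kN·m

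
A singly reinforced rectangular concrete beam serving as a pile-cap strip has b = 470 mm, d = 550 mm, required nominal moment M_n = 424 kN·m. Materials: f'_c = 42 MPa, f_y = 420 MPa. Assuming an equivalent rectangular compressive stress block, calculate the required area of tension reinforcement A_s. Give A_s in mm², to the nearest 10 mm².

A_s ≈ 1920 mm²

With M_n = 0.85 f'_c a b (d − a/2), solve the quadratic for a:
a = d − √(d² − 2M_n/(0.85 f'_c b)) = 550 − √(550² − 2 × 424×10⁶/(0.85 × 42 × 470)) = 48.04 mm.
A_s = 0.85 f'_c a b / f_y = 0.85 × 42 × 48.04 × 470 / 420 = 1919.2 mm².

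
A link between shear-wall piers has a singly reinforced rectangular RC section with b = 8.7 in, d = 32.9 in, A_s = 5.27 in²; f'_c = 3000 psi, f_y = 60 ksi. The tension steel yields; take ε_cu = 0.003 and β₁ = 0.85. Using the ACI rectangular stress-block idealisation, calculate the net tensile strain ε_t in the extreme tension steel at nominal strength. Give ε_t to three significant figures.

a = A_s f_y/(0.85 f'_c b) = 14.253 in.
β₁ = 0.85, so c = a/β₁ = 14.253/0.85 = 16.768 in.
From the linear strain diagram with ε_cu = 0.003: ε_t = 0.003 (d − c)/c = 0.003 × (32.9 − 16.768)/16.768 = 0.00289.
ε_t < 0.004 — the section is over-reinforced for flexure under ACI limits.

ε_t ≈ 0.00289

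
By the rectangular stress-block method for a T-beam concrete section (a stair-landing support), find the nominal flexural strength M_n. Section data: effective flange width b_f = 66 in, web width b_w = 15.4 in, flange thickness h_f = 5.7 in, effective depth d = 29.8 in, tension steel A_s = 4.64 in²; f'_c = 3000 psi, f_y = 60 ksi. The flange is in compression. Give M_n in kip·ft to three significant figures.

M_n ≈ 672 kip·ft

Tension: T = A_s f_y = 4.64 × 60 = 278.4 kips.
Try a within the flange: a = T/(0.85 f'_c b_f) = 278.4/(0.85 × 3 × 66) = 1.654 in.
Since a = 1.654 ≤ h_f = 5.7 in, the stress block lies entirely in the flange; analyse as a rectangular beam of width b_f.
M_n = T(d − a/2) = 278.4 × (29.8 − 0.827) = 8066.1 kip·in.
M_n = 8066.1/12 = 672.18 kip·ft.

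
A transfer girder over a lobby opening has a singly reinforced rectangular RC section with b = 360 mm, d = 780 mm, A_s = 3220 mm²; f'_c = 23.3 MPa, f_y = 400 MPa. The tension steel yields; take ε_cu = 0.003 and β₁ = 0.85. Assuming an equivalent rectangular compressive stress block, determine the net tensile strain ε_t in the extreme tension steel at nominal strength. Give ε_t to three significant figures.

ε_t ≈ 0.00801

a = A_s f_y/(0.85 f'_c b) = 180.65 mm.
β₁ = 0.85, so c = a/β₁ = 180.65/0.85 = 212.53 mm.
From the linear strain diagram with ε_cu = 0.003: ε_t = 0.003 (d − c)/c = 0.003 × (780 − 212.53)/212.53 = 0.00801.
Since ε_t ≥ 0.005, the section is tension-controlled.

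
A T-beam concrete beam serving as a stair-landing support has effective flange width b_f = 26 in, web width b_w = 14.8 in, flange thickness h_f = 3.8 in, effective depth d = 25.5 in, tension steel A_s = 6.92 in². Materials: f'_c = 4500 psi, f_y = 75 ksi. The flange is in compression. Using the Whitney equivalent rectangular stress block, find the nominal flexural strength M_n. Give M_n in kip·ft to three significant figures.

Tension: T = A_s f_y = 6.92 × 75 = 519 kips.
Try a within the flange: a = T/(0.85 f'_c b_f) = 519/(0.85 × 4.5 × 26) = 5.219 in.
a = 5.219 > h_f = 3.8 in: the block extends into the web. Split into flange-overhang and web parts.
C_f = 0.85 f'_c (b_f − b_w) h_f = 0.85 × 4.5 × (26 − 14.8) × 3.8 = 162.8 kips.
Remaining web compression depth: a_w = (T − C_f)/(0.85 f'_c b_w) = (519 − 162.8)/(0.85 × 4.5 × 14.8) = 6.292 in.
M_n = C_f(d − h_f/2) + (T − C_f)(d − a_w/2) = 162.8 × (25.5 − 1.9) + 356.2 × (25.5 − 3.146) = 3842.1 + 7962.5 = 11804.6 kip·in.
M_n = 11804.6/12 = 983.72 kip·ft.

M_n ≈ 984 kip·ft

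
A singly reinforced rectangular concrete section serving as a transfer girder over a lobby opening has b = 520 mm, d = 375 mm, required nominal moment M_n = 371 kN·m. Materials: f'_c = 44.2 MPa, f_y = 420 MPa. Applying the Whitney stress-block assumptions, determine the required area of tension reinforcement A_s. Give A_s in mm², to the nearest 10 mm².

A_s ≈ 2540 mm²

With M_n = 0.85 f'_c a b (d − a/2), solve the quadratic for a:
a = d − √(d² − 2M_n/(0.85 f'_c b)) = 375 − √(375² − 2 × 371×10⁶/(0.85 × 44.2 × 520)) = 54.62 mm.
A_s = 0.85 f'_c a b / f_y = 0.85 × 44.2 × 54.62 × 520 / 420 = 2540.7 mm².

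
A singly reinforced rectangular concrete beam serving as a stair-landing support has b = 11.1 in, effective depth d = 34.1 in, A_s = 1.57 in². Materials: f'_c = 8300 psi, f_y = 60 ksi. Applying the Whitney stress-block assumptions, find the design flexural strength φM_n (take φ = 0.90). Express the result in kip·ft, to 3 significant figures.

T = A_s f_y = 1.57 × 60 = 94.2 kips.
a = T/(0.85 f'_c b) = 94.2/(0.85 × 8.3 × 11.1) = 1.203 in.
M_n = T(d − a/2) = 94.2 × (34.1 − 0.6015) = 3155.6 kip·in = 3155.6/12 = 262.97 kip·ft.
φM_n = 0.90 × 262.97 = 236.67 kip·ft.

φM_n ≈ 237 kip·ft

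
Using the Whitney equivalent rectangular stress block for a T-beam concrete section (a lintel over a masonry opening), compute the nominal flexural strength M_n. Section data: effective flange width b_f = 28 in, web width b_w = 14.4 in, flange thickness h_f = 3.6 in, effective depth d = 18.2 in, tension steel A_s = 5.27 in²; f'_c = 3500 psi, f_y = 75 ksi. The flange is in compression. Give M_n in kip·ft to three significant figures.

M_n ≈ 517 kip·ft

Tension: T = A_s f_y = 5.27 × 75 = 395.25 kips.
Try a within the flange: a = T/(0.85 f'_c b_f) = 395.25/(0.85 × 3.5 × 28) = 4.745 in.
a = 4.745 > h_f = 3.6 in: the block extends into the web. Split into flange-overhang and web parts.
C_f = 0.85 f'_c (b_f − b_w) h_f = 0.85 × 3.5 × (28 − 14.4) × 3.6 = 145.7 kips.
Remaining web compression depth: a_w = (T − C_f)/(0.85 f'_c b_w) = (395.25 − 145.7)/(0.85 × 3.5 × 14.4) = 5.825 in.
M_n = C_f(d − h_f/2) + (T − C_f)(d − a_w/2) = 145.7 × (18.2 − 1.8) + 249.55 × (18.2 − 2.9125) = 2389.5 + 3815.0 = 6204.5 kip·in.
M_n = 6204.5/12 = 517.04 kip·ft.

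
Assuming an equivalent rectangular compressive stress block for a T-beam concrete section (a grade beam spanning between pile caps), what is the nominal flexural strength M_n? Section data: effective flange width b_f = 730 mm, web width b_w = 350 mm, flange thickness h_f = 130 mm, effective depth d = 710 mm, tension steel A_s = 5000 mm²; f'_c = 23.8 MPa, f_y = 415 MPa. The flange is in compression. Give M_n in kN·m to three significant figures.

Tension: T = A_s f_y = 5000 × 415 = 2075000 N.
Try a within the flange: a = T/(0.85 f'_c b_f) = 2075000/(0.85 × 23.8 × 730) = 140.51 mm.
a = 140.51 > h_f = 130 mm: the block extends into the web. Split into flange-overhang and web parts.
C_f = 0.85 f'_c (b_f − b_w) h_f = 0.85 × 23.8 × (730 − 350) × 130 = 999362 N.
Remaining web compression depth: a_w = (T − C_f)/(0.85 f'_c b_w) = (2075000 − 999362)/(0.85 × 23.8 × 350) = 151.92 mm.
M_n = C_f(d − h_f/2) + (T − C_f)(d − a_w/2) = 999362 × (710 − 65) + 1075638 × (710 − 75.96) = 644.59 + 682.00 = 1326.59 × 10⁶ N·mm.
M_n = 1326.59 kN·m.

M_n ≈ 1330 kN·m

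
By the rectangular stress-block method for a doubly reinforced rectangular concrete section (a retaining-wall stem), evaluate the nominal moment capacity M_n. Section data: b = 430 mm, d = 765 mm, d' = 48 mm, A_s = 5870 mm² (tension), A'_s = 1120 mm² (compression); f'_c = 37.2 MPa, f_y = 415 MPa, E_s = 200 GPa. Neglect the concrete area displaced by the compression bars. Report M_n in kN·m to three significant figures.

Assume both tension and compression steel yield.
Net tension couple steel: A_s − A'_s = 4750 mm².
a = (A_s − A'_s) f_y / (0.85 f'_c b) = 1971250/(0.85 × 37.2 × 430) = 144.98 mm.
c = a/β₁ = 144.98/0.784 = 184.92 mm; ε'_s = 0.003(c − d')/c = 0.0022 ≥ f_y/E_s = 0.0021, so compression steel does yield.
M_n = (A_s − A'_s) f_y (d − a/2) + A'_s f_y (d − d') = [1971250 × (765 − 72.49) + 464800 × (765 − 48)] × 10⁻⁶ = 1365.11 + 333.26 = 1698.37 kN·m.

M_n ≈ 1700 kN·m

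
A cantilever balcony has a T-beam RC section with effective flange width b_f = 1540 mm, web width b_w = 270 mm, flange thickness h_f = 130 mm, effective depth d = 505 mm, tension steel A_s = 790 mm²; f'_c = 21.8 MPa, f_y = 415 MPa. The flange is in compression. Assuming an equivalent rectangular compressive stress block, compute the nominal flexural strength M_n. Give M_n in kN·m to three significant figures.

M_n ≈ 164 kN·m

Tension: T = A_s f_y = 790 × 415 = 327850 N.
Try a within the flange: a = T/(0.85 f'_c b_f) = 327850/(0.85 × 21.8 × 1540) = 11.49 mm.
Since a = 11.49 ≤ h_f = 130 mm, the stress block lies entirely in the flange; analyse as a rectangular beam of width b_f.
M_n = T(d − a/2) = 327850 × (505 − 5.745) = 163.68 × 10⁶ N·mm.
M_n = 163.68 kN·m.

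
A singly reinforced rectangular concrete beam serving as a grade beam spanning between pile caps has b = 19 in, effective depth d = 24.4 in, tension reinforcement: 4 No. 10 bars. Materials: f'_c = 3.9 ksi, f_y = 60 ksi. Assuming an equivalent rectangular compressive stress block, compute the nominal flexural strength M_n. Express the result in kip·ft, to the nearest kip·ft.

M_n ≈ 558 kip·ft

A_s = 4 × 1.27 = 5.08 in².
T = A_s f_y = 5.08 × 60 = 304.8 kips.
a = T/(0.85 f'_c b) = 304.8/(0.85 × 3.9 × 19) = 4.839 in.
M_n = T(d − a/2) = 304.8 × (24.4 − 2.4195) = 6699.7 kip·in = 6699.7/12 = 558.31 kip·ft.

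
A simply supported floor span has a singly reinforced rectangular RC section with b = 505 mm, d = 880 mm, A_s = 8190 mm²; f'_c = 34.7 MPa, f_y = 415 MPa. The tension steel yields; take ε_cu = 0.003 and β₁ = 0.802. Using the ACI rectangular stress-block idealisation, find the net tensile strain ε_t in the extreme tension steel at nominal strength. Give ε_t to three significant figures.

ε_t ≈ 0.00628

a = A_s f_y/(0.85 f'_c b) = 228.19 mm.
β₁ = 0.802, so c = a/β₁ = 228.19/0.802 = 284.53 mm.
From the linear strain diagram with ε_cu = 0.003: ε_t = 0.003 (d − c)/c = 0.003 × (880 − 284.53)/284.53 = 0.00628.
Since ε_t ≥ 0.005, the section is tension-controlled.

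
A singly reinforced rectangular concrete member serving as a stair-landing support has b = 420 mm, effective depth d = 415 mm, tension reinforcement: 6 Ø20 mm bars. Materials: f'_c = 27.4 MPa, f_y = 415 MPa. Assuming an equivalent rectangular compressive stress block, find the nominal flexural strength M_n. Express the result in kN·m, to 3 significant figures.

A_s = 6 × 314 = 1884 mm².
T = A_s f_y = 1884 × 415 = 781860 N = 781.86 kN.
From C = T: a = T/(0.85 f'_c b) = 781860/(0.85 × 27.4 × 420) = 79.93 mm.
M_n = T(d − a/2) = 781.86 kN × (415 − 39.965) mm = 293.22 kN·m.

M_n ≈ 293 kN·m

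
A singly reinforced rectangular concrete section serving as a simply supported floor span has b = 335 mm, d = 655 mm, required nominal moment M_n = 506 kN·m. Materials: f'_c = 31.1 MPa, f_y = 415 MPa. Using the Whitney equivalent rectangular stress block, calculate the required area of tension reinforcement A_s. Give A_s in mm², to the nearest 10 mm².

A_s ≈ 2010 mm²

With M_n = 0.85 f'_c a b (d − a/2), solve the quadratic for a:
a = d − √(d² − 2M_n/(0.85 f'_c b)) = 655 − √(655² − 2 × 506×10⁶/(0.85 × 31.1 × 335)) = 93.98 mm.
A_s = 0.85 f'_c a b / f_y = 0.85 × 31.1 × 93.98 × 335 / 415 = 2005.4 mm².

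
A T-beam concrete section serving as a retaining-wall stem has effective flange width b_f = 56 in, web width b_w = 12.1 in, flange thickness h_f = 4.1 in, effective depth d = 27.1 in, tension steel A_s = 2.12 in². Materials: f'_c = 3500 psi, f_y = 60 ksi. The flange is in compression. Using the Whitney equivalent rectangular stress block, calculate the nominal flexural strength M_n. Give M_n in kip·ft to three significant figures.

Tension: T = A_s f_y = 2.12 × 60 = 127.2 kips.
Try a within the flange: a = T/(0.85 f'_c b_f) = 127.2/(0.85 × 3.5 × 56) = 0.764 in.
Since a = 0.764 ≤ h_f = 4.1 in, the stress block lies entirely in the flange; analyse as a rectangular beam of width b_f.
M_n = T(d − a/2) = 127.2 × (27.1 − 0.382) = 3398.5 kip·in.
M_n = 3398.5/12 = 283.21 kip·ft.

M_n ≈ 283 kip·ft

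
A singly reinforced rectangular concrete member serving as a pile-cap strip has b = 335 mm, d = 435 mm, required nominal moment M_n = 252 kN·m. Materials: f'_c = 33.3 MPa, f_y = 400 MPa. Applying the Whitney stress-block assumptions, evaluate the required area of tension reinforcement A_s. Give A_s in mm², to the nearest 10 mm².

With M_n = 0.85 f'_c a b (d − a/2), solve the quadratic for a:
a = d − √(d² − 2M_n/(0.85 f'_c b)) = 435 − √(435² − 2 × 252×10⁶/(0.85 × 33.3 × 335)) = 66.12 mm.
A_s = 0.85 f'_c a b / f_y = 0.85 × 33.3 × 66.12 × 335 / 400 = 1567.4 mm².

A_s ≈ 1570 mm²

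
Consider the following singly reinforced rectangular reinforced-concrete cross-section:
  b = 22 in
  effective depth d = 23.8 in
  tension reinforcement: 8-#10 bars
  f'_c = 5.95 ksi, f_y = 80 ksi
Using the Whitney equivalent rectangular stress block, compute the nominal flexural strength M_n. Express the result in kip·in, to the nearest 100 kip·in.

M_n ≈ 16400 kip·in

A_s = 8 × 1.27 = 10.16 in².
T = A_s f_y = 10.16 × 80 = 812.8 kips.
a = T/(0.85 f'_c b) = 812.8/(0.85 × 5.95 × 22) = 7.305 in.
M_n = T(d − a/2) = 812.8 × (23.8 − 3.6525) = 16375.9 kip·in.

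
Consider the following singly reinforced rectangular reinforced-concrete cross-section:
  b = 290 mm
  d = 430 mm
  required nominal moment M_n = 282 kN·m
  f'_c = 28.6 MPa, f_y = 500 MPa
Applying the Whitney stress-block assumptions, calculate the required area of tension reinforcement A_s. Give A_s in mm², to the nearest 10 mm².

A_s ≈ 1500 mm²

With M_n = 0.85 f'_c a b (d − a/2), solve the quadratic for a:
a = d − √(d² − 2M_n/(0.85 f'_c b)) = 430 − √(430² − 2 × 282×10⁶/(0.85 × 28.6 × 290)) = 106.12 mm.
A_s = 0.85 f'_c a b / f_y = 0.85 × 28.6 × 106.12 × 290 / 500 = 1496.3 mm².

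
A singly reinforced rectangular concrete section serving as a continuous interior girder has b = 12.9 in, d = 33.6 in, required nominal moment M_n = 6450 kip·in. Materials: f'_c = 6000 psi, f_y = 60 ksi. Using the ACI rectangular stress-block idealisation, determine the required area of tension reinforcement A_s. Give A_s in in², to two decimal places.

A_s ≈ 3.35 in²

From M_n = 0.85 f'_c a b (d − a/2):
a = d − √(d² − 2M_n/(0.85 f'_c b)) = 33.6 − √(33.6² − 2 × 6450/(0.85 × 6 × 12.9)) = 3.057 in.
A_s = 0.85 f'_c a b / f_y = 0.85 × 6 × 3.057 × 12.9 / 60 = 3.352 in².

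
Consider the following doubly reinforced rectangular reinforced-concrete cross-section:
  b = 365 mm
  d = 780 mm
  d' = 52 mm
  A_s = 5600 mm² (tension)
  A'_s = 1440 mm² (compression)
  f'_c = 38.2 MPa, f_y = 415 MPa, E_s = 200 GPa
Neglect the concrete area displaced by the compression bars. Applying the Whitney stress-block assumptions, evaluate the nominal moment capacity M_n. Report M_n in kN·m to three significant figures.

Assume both tension and compression steel yield.
Net tension couple steel: A_s − A'_s = 4160 mm².
a = (A_s − A'_s) f_y / (0.85 f'_c b) = 1726400/(0.85 × 38.2 × 365) = 145.67 mm.
c = a/β₁ = 145.67/0.777 = 187.48 mm; ε'_s = 0.003(c − d')/c = 0.0022 ≥ f_y/E_s = 0.0021, so compression steel does yield.
M_n = (A_s − A'_s) f_y (d − a/2) + A'_s f_y (d − d') = [1726400 × (780 − 72.835) + 597600 × (780 − 52)] × 10⁻⁶ = 1220.85 + 435.05 = 1655.90 kN·m.

M_n ≈ 1660 kN·m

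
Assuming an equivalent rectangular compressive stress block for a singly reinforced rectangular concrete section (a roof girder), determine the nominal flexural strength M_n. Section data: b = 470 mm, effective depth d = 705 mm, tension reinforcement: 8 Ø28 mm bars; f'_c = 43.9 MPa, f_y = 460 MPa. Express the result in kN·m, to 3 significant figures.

M_n ≈ 1450 kN·m

A_s = 8 × 616 = 4928 mm².
T = A_s f_y = 4928 × 460 = 2266880 N = 2266.88 kN.
From C = T: a = T/(0.85 f'_c b) = 2266880/(0.85 × 43.9 × 470) = 129.25 mm.
M_n = T(d − a/2) = 2266.88 kN × (705 − 64.625) mm = 1451.65 kN·m.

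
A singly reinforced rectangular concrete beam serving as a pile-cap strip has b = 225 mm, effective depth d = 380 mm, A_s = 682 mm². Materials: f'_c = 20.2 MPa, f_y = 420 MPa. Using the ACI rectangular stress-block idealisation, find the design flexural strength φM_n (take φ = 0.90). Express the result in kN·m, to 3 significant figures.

T = A_s f_y = 682 × 420 = 286440 N = 286.44 kN.
From C = T: a = T/(0.85 f'_c b) = 286440/(0.85 × 20.2 × 225) = 74.14 mm.
M_n = T(d − a/2) = 286.44 kN × (380 − 37.07) mm = 98.23 kN·m.
φM_n = 0.90 × 98.23 = 88.41 kN·m.

φM_n ≈ 88.4 kN·m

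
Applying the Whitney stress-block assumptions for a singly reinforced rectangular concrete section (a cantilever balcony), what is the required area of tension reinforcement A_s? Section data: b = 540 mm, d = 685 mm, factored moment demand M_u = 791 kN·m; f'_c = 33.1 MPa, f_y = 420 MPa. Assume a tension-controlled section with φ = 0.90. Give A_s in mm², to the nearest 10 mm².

M_n = M_u/φ = 791/0.90 = 878.889 kN·m.
With M_n = 0.85 f'_c a b (d − a/2), solve the quadratic for a:
a = d − √(d² − 2M_n/(0.85 f'_c b)) = 685 − √(685² − 2 × 878.889×10⁶/(0.85 × 33.1 × 540)) = 90.42 mm.
A_s = 0.85 f'_c a b / f_y = 0.85 × 33.1 × 90.42 × 540 / 420 = 3270.8 mm².

A_s ≈ 3270 mm²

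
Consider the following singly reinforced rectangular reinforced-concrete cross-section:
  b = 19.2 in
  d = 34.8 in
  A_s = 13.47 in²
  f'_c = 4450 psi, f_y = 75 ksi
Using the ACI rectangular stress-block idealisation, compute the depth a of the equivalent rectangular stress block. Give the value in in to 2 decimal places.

T = A_s f_y = 13.47 × 75 = 1010.25 kips.
a = T/(0.85 f'_c b) = 1010.25/(0.85 × 4.45 × 19.2) = 13.91 in.

a ≈ 13.91 in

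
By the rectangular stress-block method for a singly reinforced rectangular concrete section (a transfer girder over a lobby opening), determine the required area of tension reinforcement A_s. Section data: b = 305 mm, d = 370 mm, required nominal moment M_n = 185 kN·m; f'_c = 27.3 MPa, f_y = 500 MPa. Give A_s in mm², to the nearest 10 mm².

A_s ≈ 1120 mm²

With M_n = 0.85 f'_c a b (d − a/2), solve the quadratic for a:
a = d − √(d² − 2M_n/(0.85 f'_c b)) = 370 − √(370² − 2 × 185×10⁶/(0.85 × 27.3 × 305)) = 79.10 mm.
A_s = 0.85 f'_c a b / f_y = 0.85 × 27.3 × 79.10 × 305 / 500 = 1119.7 mm².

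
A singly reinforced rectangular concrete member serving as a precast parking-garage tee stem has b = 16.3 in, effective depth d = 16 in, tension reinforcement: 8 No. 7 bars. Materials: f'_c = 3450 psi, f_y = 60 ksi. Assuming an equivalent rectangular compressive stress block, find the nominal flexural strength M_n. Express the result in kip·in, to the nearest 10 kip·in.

A_s = 8 × 0.6 = 4.8 in².
T = A_s f_y = 4.8 × 60 = 288 kips.
a = T/(0.85 f'_c b) = 288/(0.85 × 3.45 × 16.3) = 6.025 in.
M_n = T(d − a/2) = 288 × (16 − 3.0125) = 3740.4 kip·in.

M_n ≈ 3740 kip·in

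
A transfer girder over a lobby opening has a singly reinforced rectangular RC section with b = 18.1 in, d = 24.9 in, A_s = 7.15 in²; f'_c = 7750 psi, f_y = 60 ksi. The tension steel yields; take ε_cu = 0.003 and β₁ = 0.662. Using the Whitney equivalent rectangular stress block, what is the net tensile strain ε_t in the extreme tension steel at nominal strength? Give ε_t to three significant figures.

a = A_s f_y/(0.85 f'_c b) = 3.598 in.
β₁ = 0.662, so c = a/β₁ = 3.598/0.662 = 5.435 in.
From the linear strain diagram with ε_cu = 0.003: ε_t = 0.003 (d − c)/c = 0.003 × (24.9 − 5.435)/5.435 = 0.0107.
Since ε_t ≥ 0.005, the section is tension-controlled.

ε_t ≈ 0.0107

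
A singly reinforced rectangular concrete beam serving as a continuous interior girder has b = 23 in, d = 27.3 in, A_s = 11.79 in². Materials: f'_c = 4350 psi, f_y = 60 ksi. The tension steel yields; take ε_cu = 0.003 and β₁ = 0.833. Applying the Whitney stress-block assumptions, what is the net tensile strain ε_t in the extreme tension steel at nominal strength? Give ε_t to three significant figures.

ε_t ≈ 0.00520

a = A_s f_y/(0.85 f'_c b) = 8.318 in.
β₁ = 0.833, so c = a/β₁ = 8.318/0.833 = 9.986 in.
From the linear strain diagram with ε_cu = 0.003: ε_t = 0.003 (d − c)/c = 0.003 × (27.3 − 9.986)/9.986 = 0.00520.
Since ε_t ≥ 0.005, the section is tension-controlled.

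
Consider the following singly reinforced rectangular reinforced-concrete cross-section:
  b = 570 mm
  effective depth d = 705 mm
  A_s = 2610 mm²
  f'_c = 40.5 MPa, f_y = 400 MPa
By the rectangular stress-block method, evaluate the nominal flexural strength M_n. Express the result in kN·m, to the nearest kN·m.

T = A_s f_y = 2610 × 400 = 1044000 N = 1044 kN.
From C = T: a = T/(0.85 f'_c b) = 1044000/(0.85 × 40.5 × 570) = 53.20 mm.
M_n = T(d − a/2) = 1044 kN × (705 − 26.6) mm = 708.25 kN·m.

M_n ≈ 708 kN·m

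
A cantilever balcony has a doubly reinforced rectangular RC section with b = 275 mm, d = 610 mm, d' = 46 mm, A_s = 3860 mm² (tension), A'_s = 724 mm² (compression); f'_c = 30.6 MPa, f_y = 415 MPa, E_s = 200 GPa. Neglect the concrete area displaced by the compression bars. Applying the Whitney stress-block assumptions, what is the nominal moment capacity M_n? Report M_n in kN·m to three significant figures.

Assume both tension and compression steel yield.
Net tension couple steel: A_s − A'_s = 3136 mm².
a = (A_s − A'_s) f_y / (0.85 f'_c b) = 1301440/(0.85 × 30.6 × 275) = 181.95 mm.
c = a/β₁ = 181.95/0.831 = 218.95 mm; ε'_s = 0.003(c − d')/c = 0.0024 ≥ f_y/E_s = 0.0021, so compression steel does yield.
M_n = (A_s − A'_s) f_y (d − a/2) + A'_s f_y (d − d') = [1301440 × (610 − 90.975) + 300460 × (610 − 46)] × 10⁻⁶ = 675.48 + 169.46 = 844.94 kN·m.

M_n ≈ 845 kN·m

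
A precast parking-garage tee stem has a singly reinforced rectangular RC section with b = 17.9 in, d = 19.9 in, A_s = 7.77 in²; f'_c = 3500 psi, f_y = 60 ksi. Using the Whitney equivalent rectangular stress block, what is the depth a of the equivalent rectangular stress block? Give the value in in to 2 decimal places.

T = A_s f_y = 7.77 × 60 = 466.2 kips.
a = T/(0.85 f'_c b) = 466.2/(0.85 × 3.5 × 17.9) = 8.75 in.

a ≈ 8.75 in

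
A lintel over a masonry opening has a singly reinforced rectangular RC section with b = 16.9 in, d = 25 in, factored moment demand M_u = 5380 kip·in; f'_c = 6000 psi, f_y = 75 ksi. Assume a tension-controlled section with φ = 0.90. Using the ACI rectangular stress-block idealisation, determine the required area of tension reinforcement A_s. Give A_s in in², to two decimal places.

A_s ≈ 3.39 in²

M_n = M_u/φ = 5380/0.90 = 5977.78 kip·in.
From M_n = 0.85 f'_c a b (d − a/2):
a = d − √(d² − 2M_n/(0.85 f'_c b)) = 25 − √(25² − 2 × 5977.78/(0.85 × 6 × 16.9)) = 2.948 in.
A_s = 0.85 f'_c a b / f_y = 0.85 × 6 × 2.948 × 16.9 / 75 = 3.388 in².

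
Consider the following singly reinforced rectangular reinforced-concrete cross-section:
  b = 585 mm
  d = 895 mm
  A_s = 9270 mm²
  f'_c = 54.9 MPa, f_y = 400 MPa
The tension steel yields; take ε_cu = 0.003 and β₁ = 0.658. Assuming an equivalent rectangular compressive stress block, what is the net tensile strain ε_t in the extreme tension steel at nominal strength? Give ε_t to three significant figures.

ε_t ≈ 0.0100

a = A_s f_y/(0.85 f'_c b) = 135.83 mm.
β₁ = 0.658, so c = a/β₁ = 135.83/0.658 = 206.43 mm.
From the linear strain diagram with ε_cu = 0.003: ε_t = 0.003 (d − c)/c = 0.003 × (895 − 206.43)/206.43 = 0.0100.
Since ε_t ≥ 0.005, the section is tension-controlled.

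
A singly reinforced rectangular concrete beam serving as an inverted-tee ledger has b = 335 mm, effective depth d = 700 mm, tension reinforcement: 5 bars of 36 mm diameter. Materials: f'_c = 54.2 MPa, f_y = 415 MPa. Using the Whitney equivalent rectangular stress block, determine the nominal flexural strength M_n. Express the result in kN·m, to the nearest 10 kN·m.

A_s = 5 × 1018 = 5090 mm².
T = A_s f_y = 5090 × 415 = 2112350 N = 2112.35 kN.
From C = T: a = T/(0.85 f'_c b) = 2112350/(0.85 × 54.2 × 335) = 136.87 mm.
M_n = T(d − a/2) = 2112.35 kN × (700 − 68.435) mm = 1334.09 kN·m.

M_n ≈ 1330 kN·m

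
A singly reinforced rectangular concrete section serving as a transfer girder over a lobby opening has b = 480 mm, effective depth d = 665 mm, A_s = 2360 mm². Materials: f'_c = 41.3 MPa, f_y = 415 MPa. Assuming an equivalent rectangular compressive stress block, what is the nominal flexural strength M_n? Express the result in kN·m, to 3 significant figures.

M_n ≈ 623 kN·m

T = A_s f_y = 2360 × 415 = 979400 N = 979.4 kN.
From C = T: a = T/(0.85 f'_c b) = 979400/(0.85 × 41.3 × 480) = 58.12 mm.
M_n = T(d − a/2) = 979.4 kN × (665 − 29.06) mm = 622.84 kN·m.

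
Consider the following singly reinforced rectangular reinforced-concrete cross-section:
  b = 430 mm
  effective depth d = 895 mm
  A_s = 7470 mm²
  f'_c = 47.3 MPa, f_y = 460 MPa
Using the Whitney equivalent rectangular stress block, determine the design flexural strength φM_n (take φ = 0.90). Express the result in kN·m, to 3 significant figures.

T = A_s f_y = 7470 × 460 = 3436200 N = 3436.2 kN.
From C = T: a = T/(0.85 f'_c b) = 3436200/(0.85 × 47.3 × 430) = 198.76 mm.
M_n = T(d − a/2) = 3436.2 kN × (895 − 99.38) mm = 2733.91 kN·m.
φM_n = 0.90 × 2733.91 = 2460.52 kN·m.

φM_n ≈ 2460 kN·m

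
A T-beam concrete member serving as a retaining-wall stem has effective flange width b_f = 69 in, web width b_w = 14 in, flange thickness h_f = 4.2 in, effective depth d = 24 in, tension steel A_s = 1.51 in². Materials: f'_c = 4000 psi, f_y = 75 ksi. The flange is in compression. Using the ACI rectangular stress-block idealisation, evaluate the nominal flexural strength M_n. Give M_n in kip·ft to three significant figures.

M_n ≈ 224 kip·ft

Tension: T = A_s f_y = 1.51 × 75 = 113.25 kips.
Try a within the flange: a = T/(0.85 f'_c b_f) = 113.25/(0.85 × 4 × 69) = 0.483 in.
Since a = 0.483 ≤ h_f = 4.2 in, the stress block lies entirely in the flange; analyse as a rectangular beam of width b_f.
M_n = T(d − a/2) = 113.25 × (24 − 0.2415) = 2690.7 kip·in.
M_n = 2690.7/12 = 224.23 kip·ft.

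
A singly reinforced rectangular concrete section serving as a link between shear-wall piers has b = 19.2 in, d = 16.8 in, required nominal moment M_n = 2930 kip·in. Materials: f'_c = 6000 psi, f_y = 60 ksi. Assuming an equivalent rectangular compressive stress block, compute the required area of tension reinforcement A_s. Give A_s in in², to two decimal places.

A_s ≈ 3.08 in²

From M_n = 0.85 f'_c a b (d − a/2):
a = d − √(d² − 2M_n/(0.85 f'_c b)) = 16.8 − √(16.8² − 2 × 2930/(0.85 × 6 × 19.2)) = 1.887 in.
A_s = 0.85 f'_c a b / f_y = 0.85 × 6 × 1.887 × 19.2 / 60 = 3.080 in².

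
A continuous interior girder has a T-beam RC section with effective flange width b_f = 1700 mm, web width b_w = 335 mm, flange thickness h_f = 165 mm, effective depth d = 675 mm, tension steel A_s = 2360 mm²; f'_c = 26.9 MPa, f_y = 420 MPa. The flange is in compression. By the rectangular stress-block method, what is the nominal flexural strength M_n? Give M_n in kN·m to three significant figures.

M_n ≈ 656 kN·m

Tension: T = A_s f_y = 2360 × 420 = 991200 N.
Try a within the flange: a = T/(0.85 f'_c b_f) = 991200/(0.85 × 26.9 × 1700) = 25.50 mm.
Since a = 25.50 ≤ h_f = 165 mm, the stress block lies entirely in the flange; analyse as a rectangular beam of width b_f.
M_n = T(d − a/2) = 991200 × (675 − 12.75) = 656.42 × 10⁶ N·mm.
M_n = 656.42 kN·m.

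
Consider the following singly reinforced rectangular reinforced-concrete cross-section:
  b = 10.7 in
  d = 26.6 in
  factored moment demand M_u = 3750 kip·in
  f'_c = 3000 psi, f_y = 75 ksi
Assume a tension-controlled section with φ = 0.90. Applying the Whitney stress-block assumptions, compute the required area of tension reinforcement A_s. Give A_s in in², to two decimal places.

A_s ≈ 2.38 in²

M_n = M_u/φ = 3750/0.90 = 4166.67 kip·in.
From M_n = 0.85 f'_c a b (d − a/2):
a = d − √(d² − 2M_n/(0.85 f'_c b)) = 26.6 − √(26.6² − 2 × 4166.67/(0.85 × 3 × 10.7)) = 6.547 in.
A_s = 0.85 f'_c a b / f_y = 0.85 × 3 × 6.547 × 10.7 / 75 = 2.382 in².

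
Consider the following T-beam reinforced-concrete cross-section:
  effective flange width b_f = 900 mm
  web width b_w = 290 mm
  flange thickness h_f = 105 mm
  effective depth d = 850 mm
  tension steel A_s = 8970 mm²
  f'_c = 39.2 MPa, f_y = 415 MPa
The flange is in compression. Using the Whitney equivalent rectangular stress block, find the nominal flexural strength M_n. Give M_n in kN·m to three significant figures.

M_n ≈ 2920 kN·m

Tension: T = A_s f_y = 8970 × 415 = 3722550 N.
Try a within the flange: a = T/(0.85 f'_c b_f) = 3722550/(0.85 × 39.2 × 900) = 124.13 mm.
a = 124.13 > h_f = 105 mm: the block extends into the web. Split into flange-overhang and web parts.
C_f = 0.85 f'_c (b_f − b_w) h_f = 0.85 × 39.2 × (900 − 290) × 105 = 2134146 N.
Remaining web compression depth: a_w = (T − C_f)/(0.85 f'_c b_w) = (3722550 − 2134146)/(0.85 × 39.2 × 290) = 164.38 mm.
M_n = C_f(d − h_f/2) + (T − C_f)(d − a_w/2) = 2134146 × (850 − 52.5) + 1588404 × (850 − 82.19) = 1701.98 + 1219.59 = 2921.57 × 10⁶ N·mm.
M_n = 2921.57 kN·m.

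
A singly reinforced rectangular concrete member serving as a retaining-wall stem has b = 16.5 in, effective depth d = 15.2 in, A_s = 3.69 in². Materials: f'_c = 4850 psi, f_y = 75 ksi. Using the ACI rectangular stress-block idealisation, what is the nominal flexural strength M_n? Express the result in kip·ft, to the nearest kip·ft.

T = A_s f_y = 3.69 × 75 = 276.75 kips.
a = T/(0.85 f'_c b) = 276.75/(0.85 × 4.85 × 16.5) = 4.069 in.
M_n = T(d − a/2) = 276.75 × (15.2 − 2.0345) = 3643.6 kip·in = 3643.6/12 = 303.63 kip·ft.

M_n ≈ 304 kip·ft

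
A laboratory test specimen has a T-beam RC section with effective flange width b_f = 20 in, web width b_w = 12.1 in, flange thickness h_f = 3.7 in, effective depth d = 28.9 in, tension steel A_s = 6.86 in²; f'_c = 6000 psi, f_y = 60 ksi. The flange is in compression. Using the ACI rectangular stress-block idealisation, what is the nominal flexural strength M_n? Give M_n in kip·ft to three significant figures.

M_n ≈ 922 kip·ft

Tension: T = A_s f_y = 6.86 × 60 = 411.6 kips.
Try a within the flange: a = T/(0.85 f'_c b_f) = 411.6/(0.85 × 6 × 20) = 4.035 in.
a = 4.035 > h_f = 3.7 in: the block extends into the web. Split into flange-overhang and web parts.
C_f = 0.85 f'_c (b_f − b_w) h_f = 0.85 × 6 × (20 − 12.1) × 3.7 = 149.1 kips.
Remaining web compression depth: a_w = (T − C_f)/(0.85 f'_c b_w) = (411.6 − 149.1)/(0.85 × 6 × 12.1) = 4.254 in.
M_n = C_f(d − h_f/2) + (T − C_f)(d − a_w/2) = 149.1 × (28.9 − 1.85) + 262.5 × (28.9 − 2.127) = 4033.2 + 7027.9 = 11061.1 kip·in.
M_n = 11061.1/12 = 921.76 kip·ft.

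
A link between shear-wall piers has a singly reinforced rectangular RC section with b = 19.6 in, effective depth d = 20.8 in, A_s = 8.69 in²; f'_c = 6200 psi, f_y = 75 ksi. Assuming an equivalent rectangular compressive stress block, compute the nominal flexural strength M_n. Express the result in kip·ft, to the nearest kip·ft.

T = A_s f_y = 8.69 × 75 = 651.75 kips.
a = T/(0.85 f'_c b) = 651.75/(0.85 × 6.2 × 19.6) = 6.310 in.
M_n = T(d − a/2) = 651.75 × (20.8 − 3.155) = 11500.1 kip·in = 11500.1/12 = 958.34 kip·ft.

M_n ≈ 958 kip·ft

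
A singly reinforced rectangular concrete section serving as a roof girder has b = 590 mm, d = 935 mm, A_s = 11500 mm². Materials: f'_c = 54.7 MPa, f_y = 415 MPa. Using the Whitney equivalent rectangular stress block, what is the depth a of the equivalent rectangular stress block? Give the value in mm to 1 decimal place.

T = A_s f_y = 11500 × 415 = 4772500 N = 4772.5 kN.
Setting C = 0.85 f'_c a b equal to T: a = 4772500/(0.85 × 54.7 × 590) = 174.0 mm.

a ≈ 174.0 mm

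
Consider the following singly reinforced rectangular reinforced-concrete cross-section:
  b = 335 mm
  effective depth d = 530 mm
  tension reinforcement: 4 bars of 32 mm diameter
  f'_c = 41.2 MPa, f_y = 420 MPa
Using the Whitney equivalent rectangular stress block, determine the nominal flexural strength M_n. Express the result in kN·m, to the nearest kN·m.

A_s = 4 × 804 = 3216 mm².
T = A_s f_y = 3216 × 420 = 1350720 N = 1350.72 kN.
From C = T: a = T/(0.85 f'_c b) = 1350720/(0.85 × 41.2 × 335) = 115.13 mm.
M_n = T(d − a/2) = 1350.72 kN × (530 − 57.565) mm = 638.13 kN·m.

M_n ≈ 638 kN·m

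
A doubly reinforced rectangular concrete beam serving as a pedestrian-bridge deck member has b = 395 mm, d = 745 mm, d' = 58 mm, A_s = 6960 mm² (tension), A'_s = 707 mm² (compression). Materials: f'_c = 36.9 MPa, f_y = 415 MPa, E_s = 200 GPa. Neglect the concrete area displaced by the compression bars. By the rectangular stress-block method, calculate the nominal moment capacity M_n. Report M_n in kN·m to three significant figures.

M_n ≈ 1860 kN·m

Assume both tension and compression steel yield.
Net tension couple steel: A_s − A'_s = 6253 mm².
a = (A_s − A'_s) f_y / (0.85 f'_c b) = 2594995/(0.85 × 36.9 × 395) = 209.46 mm.
c = a/β₁ = 209.46/0.786 = 266.49 mm; ε'_s = 0.003(c − d')/c = 0.0023 ≥ f_y/E_s = 0.0021, so compression steel does yield.
M_n = (A_s − A'_s) f_y (d − a/2) + A'_s f_y (d − d') = [2594995 × (745 − 104.73) + 293405 × (745 − 58)] × 10⁻⁶ = 1661.50 + 201.57 = 1863.07 kN·m.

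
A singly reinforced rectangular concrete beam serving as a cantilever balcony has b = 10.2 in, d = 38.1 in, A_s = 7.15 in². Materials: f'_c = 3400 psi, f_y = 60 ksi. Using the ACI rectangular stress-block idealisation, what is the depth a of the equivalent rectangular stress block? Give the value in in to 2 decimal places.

T = A_s f_y = 7.15 × 60 = 429 kips.
a = T/(0.85 f'_c b) = 429/(0.85 × 3.4 × 10.2) = 14.55 in.

a ≈ 14.55 in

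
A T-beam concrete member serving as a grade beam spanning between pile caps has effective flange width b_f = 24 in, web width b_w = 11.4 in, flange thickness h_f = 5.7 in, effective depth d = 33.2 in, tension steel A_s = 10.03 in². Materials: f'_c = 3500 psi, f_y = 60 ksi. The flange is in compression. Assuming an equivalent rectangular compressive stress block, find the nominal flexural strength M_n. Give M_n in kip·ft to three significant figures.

Tension: T = A_s f_y = 10.03 × 60 = 601.8 kips.
Try a within the flange: a = T/(0.85 f'_c b_f) = 601.8/(0.85 × 3.5 × 24) = 8.429 in.
a = 8.429 > h_f = 5.7 in: the block extends into the web. Split into flange-overhang and web parts.
C_f = 0.85 f'_c (b_f − b_w) h_f = 0.85 × 3.5 × (24 − 11.4) × 5.7 = 213.7 kips.
Remaining web compression depth: a_w = (T − C_f)/(0.85 f'_c b_w) = (601.8 − 213.7)/(0.85 × 3.5 × 11.4) = 11.443 in.
M_n = C_f(d − h_f/2) + (T − C_f)(d − a_w/2) = 213.7 × (33.2 − 2.85) + 388.1 × (33.2 − 5.7215) = 6485.8 + 10664.4 = 17150.2 kip·in.
M_n = 17150.2/12 = 1429.18 kip·ft.

M_n ≈ 1430 kip·ft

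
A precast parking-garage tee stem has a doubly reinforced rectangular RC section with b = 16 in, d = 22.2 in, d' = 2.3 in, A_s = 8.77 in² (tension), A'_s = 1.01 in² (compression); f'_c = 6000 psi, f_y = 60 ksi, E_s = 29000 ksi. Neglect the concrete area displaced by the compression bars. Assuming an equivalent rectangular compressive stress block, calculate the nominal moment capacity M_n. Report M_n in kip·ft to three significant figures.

M_n ≈ 851 kip·ft

Assume both steels yield.
a = (A_s − A'_s) f_y/(0.85 f'_c b) = (8.77 − 1.01) × 60/(0.85 × 6 × 16) = 5.706 in.
c = a/β₁ = 5.706/0.75 = 7.608 in; ε'_s = 0.003(c − d')/c = 0.0021 ≥ ε_y = 0.0021, so the compression steel yields.
M_n = (A_s − A'_s) f_y (d − a/2) + A'_s f_y (d − d') = 465.6 × (22.2 − 2.853) + 60.6 × (22.2 − 2.3) = 9008.0 + 1205.9 = 10213.9 kip·in = 10213.9/12 = 851.16 kip·ft.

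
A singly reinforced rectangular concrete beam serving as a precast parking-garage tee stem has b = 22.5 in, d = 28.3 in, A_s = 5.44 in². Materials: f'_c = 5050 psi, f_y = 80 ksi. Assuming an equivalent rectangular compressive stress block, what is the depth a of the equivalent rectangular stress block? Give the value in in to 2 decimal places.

a ≈ 4.51 in

T = A_s f_y = 5.44 × 80 = 435.2 kips.
a = T/(0.85 f'_c b) = 435.2/(0.85 × 5.05 × 22.5) = 4.51 in.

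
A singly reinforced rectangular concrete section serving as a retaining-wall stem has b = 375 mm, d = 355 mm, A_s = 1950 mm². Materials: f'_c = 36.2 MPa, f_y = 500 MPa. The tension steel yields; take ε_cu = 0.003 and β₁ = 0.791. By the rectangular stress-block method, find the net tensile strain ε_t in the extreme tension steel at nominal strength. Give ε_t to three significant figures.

a = A_s f_y/(0.85 f'_c b) = 84.50 mm.
β₁ = 0.791, so c = a/β₁ = 84.50/0.791 = 106.83 mm.
From the linear strain diagram with ε_cu = 0.003: ε_t = 0.003 (d − c)/c = 0.003 × (355 − 106.83)/106.83 = 0.00697.
Since ε_t ≥ 0.005, the section is tension-controlled.

ε_t ≈ 0.00697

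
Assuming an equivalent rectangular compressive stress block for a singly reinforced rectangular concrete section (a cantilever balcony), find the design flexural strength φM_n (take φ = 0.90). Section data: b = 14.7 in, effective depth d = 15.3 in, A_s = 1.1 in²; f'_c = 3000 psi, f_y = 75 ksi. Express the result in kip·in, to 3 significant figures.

T = A_s f_y = 1.1 × 75 = 82.5 kips.
a = T/(0.85 f'_c b) = 82.5/(0.85 × 3 × 14.7) = 2.201 in.
M_n = T(d − a/2) = 82.5 × (15.3 − 1.1005) = 1171.5 kip·in.
φM_n = 0.90 × 1171.5 = 1054.4 kip·in.

φM_n ≈ 1050 kip·in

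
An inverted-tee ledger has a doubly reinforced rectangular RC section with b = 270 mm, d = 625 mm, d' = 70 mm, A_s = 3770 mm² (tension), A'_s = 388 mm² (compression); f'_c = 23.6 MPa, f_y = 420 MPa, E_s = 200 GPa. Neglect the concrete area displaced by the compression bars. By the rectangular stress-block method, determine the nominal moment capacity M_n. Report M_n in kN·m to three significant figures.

M_n ≈ 792 kN·m

Assume both tension and compression steel yield.
Net tension couple steel: A_s − A'_s = 3382 mm².
a = (A_s − A'_s) f_y / (0.85 f'_c b) = 1420440/(0.85 × 23.6 × 270) = 262.26 mm.
c = a/β₁ = 262.26/0.85 = 308.54 mm; ε'_s = 0.003(c − d')/c = 0.0023 ≥ f_y/E_s = 0.0021, so compression steel does yield.
M_n = (A_s − A'_s) f_y (d − a/2) + A'_s f_y (d − d') = [1420440 × (625 − 131.13) + 162960 × (625 − 70)] × 10⁻⁶ = 701.51 + 90.44 = 791.95 kN·m.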